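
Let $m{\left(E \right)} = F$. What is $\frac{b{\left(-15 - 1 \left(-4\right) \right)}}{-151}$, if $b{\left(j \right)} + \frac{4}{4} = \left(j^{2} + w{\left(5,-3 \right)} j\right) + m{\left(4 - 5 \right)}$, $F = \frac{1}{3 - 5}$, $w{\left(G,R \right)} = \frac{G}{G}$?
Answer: $- \frac{217}{302} \approx -0.71854$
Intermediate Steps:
$w{\left(G,R \right)} = 1$
$F = - \frac{1}{2}$ ($F = \frac{1}{-2} = - \frac{1}{2} \approx -0.5$)
$m{\left(E \right)} = - \frac{1}{2}$
$b{\left(j \right)} = - \frac{3}{2} + j + j^{2}$ ($b{\left(j \right)} = -1 - \left(\frac{1}{2} - j - j^{2}\right) = -1 + \left(- \frac{1}{2} + j + j^{2}\right) = - \frac{3}{2} + j + j^{2}$)
$\frac{b{\left(-15 - 1 \left(-4\right) \right)}}{-151} = \frac{- \frac{3}{2} - \left(15 + 1 \left(-4\right)\right) + \left(-15 - 1 \left(-4\right)\right)^{2}}{-151} = \left(- \frac{3}{2} - 11 + \left(-15 - -4\right)^{2}\right) \left(- \frac{1}{151}\right) = \left(- \frac{3}{2} + \left(-15 + 4\right) + \left(-15 + 4\right)^{2}\right) \left(- \frac{1}{151}\right) = \left(- \frac{3}{2} - 11 + \left(-11\right)^{2}\right) \left(- \frac{1}{151}\right) = \left(- \frac{3}{2} - 11 + 121\right) \left(- \frac{1}{151}\right) = \frac{217}{2} \left(- \frac{1}{151}\right) = - \frac{217}{302}$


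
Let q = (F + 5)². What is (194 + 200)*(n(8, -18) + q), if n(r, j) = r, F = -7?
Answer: 4728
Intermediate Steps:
q = 4 (q = (-7 + 5)² = (-2)² = 4)
(194 + 200)*(n(8, -18) + q) = (194 + 200)*(8 + 4) = 394*12 = 4728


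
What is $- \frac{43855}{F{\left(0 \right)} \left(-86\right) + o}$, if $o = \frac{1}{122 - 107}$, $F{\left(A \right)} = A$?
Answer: $-657825$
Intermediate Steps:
$o = \frac{1}{15} \approx 0.066667$
$- \frac{43855}{F{\left(0 \right)} \left(-86\right) + o} = - \frac{43855}{0 \left(-86\right) + \frac{1}{15}} = - \frac{43855}{0 + \frac{1}{15}} = - 43855 \frac{1}{\frac{1}{15}} = \left(-43855\right) 15 = -657825$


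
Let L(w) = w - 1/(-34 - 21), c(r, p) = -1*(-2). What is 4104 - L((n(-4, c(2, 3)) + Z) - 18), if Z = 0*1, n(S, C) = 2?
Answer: 226599/55 ≈ 4120.0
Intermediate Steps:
c(r, p) = 2
Z = 0
L(w) = 1/55 + w (L(w) = w - 1/(-55) = w - 1*(-1/55) = w + 1/55 = 1/55 + w)
4104 - L((n(-4, c(2, 3)) + Z) - 18) = 4104 - (1/55 + ((2 + 0) - 18)) = 4104 - (1/55 + (2 - 18)) = 4104 - (1/55 - 16) = 4104 - 1*(-879/55) = 4104 + 879/55 = 226599/55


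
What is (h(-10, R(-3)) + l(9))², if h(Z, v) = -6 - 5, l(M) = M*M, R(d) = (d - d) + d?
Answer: 4900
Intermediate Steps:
R(d) = d (R(d) = 0 + d = d)
l(M) = M²
h(Z, v) = -11
(h(-10, R(-3)) + l(9))² = (-11 + 9²)² = (-11 + 81)² = 70² = 4900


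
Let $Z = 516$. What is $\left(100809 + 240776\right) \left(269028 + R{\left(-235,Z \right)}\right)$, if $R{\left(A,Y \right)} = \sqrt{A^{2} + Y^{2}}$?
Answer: $91895929380 + 341585 \sqrt{321481} \approx 9.209 \cdot 10^{10}$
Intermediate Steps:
$\left(100809 + 240776\right) \left(269028 + R{\left(-235,Z \right)}\right) = \left(100809 + 240776\right) \left(269028 + \sqrt{\left(-235\right)^{2} + 516^{2}}\right) = 341585 \left(269028 + \sqrt{55225 + 266256}\right) = 341585 \left(269028 + \sqrt{321481}\right) = 91895929380 + 341585 \sqrt{321481}$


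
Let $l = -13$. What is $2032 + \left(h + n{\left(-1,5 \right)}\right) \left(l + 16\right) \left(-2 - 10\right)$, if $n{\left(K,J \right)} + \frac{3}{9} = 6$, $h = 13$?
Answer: $1360$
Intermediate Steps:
$n{\left(K,J \right)} = \frac{17}{3}$ ($n{\left(K,J \right)} = - \frac{1}{3} + 6 = \frac{17}{3}$)
$2032 + \left(h + n{\left(-1,5 \right)}\right) \left(l + 16\right) \left(-2 - 10\right) = 2032 + \left(13 + \frac{17}{3}\right) \left(-13 + 16\right) \left(-2 - 10\right) = 2032 + \frac{56 \cdot 3 \left(-12\right)}{3} = 2032 + \frac{56}{3} \left(-36\right) = 2032 - 672 = 1360$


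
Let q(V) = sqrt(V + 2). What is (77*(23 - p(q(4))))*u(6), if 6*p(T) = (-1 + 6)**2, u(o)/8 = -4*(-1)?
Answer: 139216/3 ≈ 46405.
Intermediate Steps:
q(V) = sqrt(2 + V)
u(o) = 32 (u(o) = 8*(-4*(-1)) = 8*4 = 32)
p(T) = 25/6 (p(T) = (-1 + 6)**2/6 = (1/6)*5**2 = (1/6)*25 = 25/6)
(77*(23 - p(q(4))))*u(6) = (77*(23 - 1*25/6))*32 = (77*(23 - 25/6))*32 = (77*(113/6))*32 = (8701/6)*32 = 139216/3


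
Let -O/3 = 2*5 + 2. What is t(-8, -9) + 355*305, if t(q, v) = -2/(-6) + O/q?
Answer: 649679/6 ≈ 1.0828e+5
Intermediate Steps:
O = -36 (O = -3*(2*5 + 2) = -3*(10 + 2) = -3*12 = -36)
t(q, v) = ⅓ - 36/q (t(q, v) = -2/(-6) - 36/q = -2*(-⅙) - 36/q = ⅓ - 36/q)
t(-8, -9) + 355*305 = (⅓)*(-108 - 8)/(-8) + 355*305 = (⅓)*(-⅛)*(-116) + 108275 = 29/6 + 108275 = 649679/6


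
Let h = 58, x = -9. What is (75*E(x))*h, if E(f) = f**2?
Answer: 352350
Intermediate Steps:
(75*E(x))*h = (75*(-9)**2)*58 = (75*81)*58 = 6075*58 = 352350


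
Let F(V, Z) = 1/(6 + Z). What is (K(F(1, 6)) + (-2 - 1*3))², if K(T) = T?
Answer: 3481/144 ≈ 24.174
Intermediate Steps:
(K(F(1, 6)) + (-2 - 1*3))² = (1/(6 + 6) + (-2 - 1*3))² = (1/12 + (-2 - 3))² = (1/12 - 5)² = (-59/12)² = 3481/144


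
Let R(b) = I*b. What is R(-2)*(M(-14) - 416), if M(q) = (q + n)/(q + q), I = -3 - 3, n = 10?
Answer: -34932/7 ≈ -4990.3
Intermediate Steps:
I = -6
M(q) = (10 + q)/(2*q) (M(q) = (q + 10)/(q + q) = (10 + q)/((2*q)) = (10 + q)*(1/(2*q)) = (10 + q)/(2*q))
R(b) = -6*b
R(-2)*(M(-14) - 416) = (-6*(-2))*((½)*(10 - 14)/(-14) - 416) = 12*((½)*(-1/14)*(-4) - 416) = 12*(⅐ - 416) = 12*(-2911/7) = -34932/7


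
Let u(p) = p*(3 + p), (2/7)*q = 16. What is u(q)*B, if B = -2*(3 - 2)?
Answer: -6608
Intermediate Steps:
q = 56 (q = (7/2)*16 = 56)
B = -2 (B = -2*1 = -2)
u(q)*B = (56*(3 + 56))*(-2) = (56*59)*(-2) = 3304*(-2) = -6608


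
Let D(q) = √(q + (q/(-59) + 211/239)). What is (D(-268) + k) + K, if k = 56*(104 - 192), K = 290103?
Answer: 285175 + I*√52209897267/14101 ≈ 2.8518e+5 + 16.204*I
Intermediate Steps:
D(q) = √(211/239 + 58*q/59) (D(q) = √(q + (q*(-1/59) + 211*(1/239))) = √(q + (-q/59 + 211/239)) = √(q + (211/239 - q/59)) = √(211/239 + 58*q/59))
k = -4928 (k = 56*(-88) = -4928)
(D(-268) + k) + K = (√(175543349 + 195468062*(-268))/14101 - 4928) + 290103 = (√(175543349 - 52385440616)/14101 - 4928) + 290103 = (√(-52209897267)/14101 - 4928) + 290103 = ((I*√52209897267)/14101 - 4928) + 290103 = (I*√52209897267/14101 - 4928) + 290103 = (-4928 + I*√52209897267/14101) + 290103 = 285175 + I*√52209897267/14101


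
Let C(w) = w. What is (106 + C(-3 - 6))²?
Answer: 9409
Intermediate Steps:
(106 + C(-3 - 6))² = (106 + (-3 - 6))² = (106 - 9)² = 97² = 9409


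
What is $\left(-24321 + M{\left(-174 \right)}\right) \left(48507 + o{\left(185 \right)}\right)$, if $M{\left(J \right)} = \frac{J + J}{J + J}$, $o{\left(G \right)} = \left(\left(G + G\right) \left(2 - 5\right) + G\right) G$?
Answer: $2982069760$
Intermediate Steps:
$o{\left(G \right)} = - 5 G^{2}$ ($o{\left(G \right)} = \left(2 G \left(-3\right) + G\right) G = \left(- 6 G + G\right) G = - 5 G G = - 5 G^{2}$)
$M{\left(J \right)} = 1$ ($M{\left(J \right)} = \frac{2 J}{2 J} = 2 J \frac{1}{2 J} = 1$)
$\left(-24321 + M{\left(-174 \right)}\right) \left(48507 + o{\left(185 \right)}\right) = \left(-24321 + 1\right) \left(48507 - 5 \cdot 185^{2}\right) = - 24320 \left(48507 - 171125\right) = \left(-24320\right) \left(-122618\right) = 2982069760$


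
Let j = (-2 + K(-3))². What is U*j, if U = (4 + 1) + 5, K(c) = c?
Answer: 250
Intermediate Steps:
U = 10 (U = 5 + 5 = 10)
j = 25 (j = (-2 - 3)² = (-5)² = 25)
U*j = 10*25 = 250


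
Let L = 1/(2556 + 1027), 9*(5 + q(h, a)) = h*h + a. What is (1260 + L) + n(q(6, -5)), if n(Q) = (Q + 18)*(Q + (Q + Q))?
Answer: 114469711/96741 ≈ 1183.3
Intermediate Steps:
q(h, a) = -5 + a/9 + h²/9 (q(h, a) = -5 + (h*h + a)/9 = -5 + (h² + a)/9 = -5 + (a + h²)/9 = -5 + (a/9 + h²/9) = -5 + a/9 + h²/9)
L = 1/3583 ≈ 0.00027910
n(Q) = 3*Q*(18 + Q) (n(Q) = (18 + Q)*(Q + 2*Q) = (18 + Q)*(3*Q) = 3*Q*(18 + Q))
(1260 + L) + n(q(6, -5)) = (1260 + 1/3583) + 3*(-5 + (⅑)*(-5) + (⅑)*6²)*(18 + (-5 + (⅑)*(-5) + (⅑)*6²)) = 4514581/3583 + 3*(-5 - 5/9 + (⅑)*36)*(18 + (-5 - 5/9 + (⅑)*36)) = 4514581/3583 + 3*(-5 - 5/9 + 4)*(18 + (-5 - 5/9 + 4)) = 4514581/3583 + 3*(-14/9)*(18 - 14/9) = 4514581/3583 + 3*(-14/9)*(148/9) = 4514581/3583 - 2072/27 = 114469711/96741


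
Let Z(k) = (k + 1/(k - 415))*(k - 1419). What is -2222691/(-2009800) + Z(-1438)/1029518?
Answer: 9770218113826557/1917044568584600 ≈ 5.0965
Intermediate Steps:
Z(k) = (-1419 + k)*(k + 1/(-415 + k)) (Z(k) = (k + 1/(-415 + k))*(-1419 + k) = (-1419 + k)*(k + 1/(-415 + k)))
-2222691/(-2009800) + Z(-1438)/1029518 = -2222691/(-2009800) + ((-1419 + (-1438)³ - 1834*(-1438)² + 588886*(-1438))/(-415 - 1438))/1029518 = -2222691*(-1/2009800) + ((-1419 - 2973559672 - 1834*2067844 - 846818068)/(-1853))*(1/1029518) = 2222691/2009800 - (-1419 - 2973559672 - 3792425896 - 846818068)/1853*(1/1029518) = 2222691/2009800 - 1/1853*(-7612805055)*(1/1029518) = 2222691/2009800 + (7612805055/1853)*(1/1029518) = 2222691/2009800 + 7612805055/1907696854 = 9770218113826557/1917044568584600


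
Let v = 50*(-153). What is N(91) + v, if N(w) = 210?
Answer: -7440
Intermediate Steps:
v = -7650
N(91) + v = 210 - 7650 = -7440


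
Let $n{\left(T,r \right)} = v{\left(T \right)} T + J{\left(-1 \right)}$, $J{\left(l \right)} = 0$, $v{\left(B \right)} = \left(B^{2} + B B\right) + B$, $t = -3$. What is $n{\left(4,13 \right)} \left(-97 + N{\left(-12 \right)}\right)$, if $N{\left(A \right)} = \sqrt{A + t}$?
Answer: $-13968 + 144 i \sqrt{15} \approx -13968.0 + 557.71 i$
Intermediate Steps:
$v{\left(B \right)} = B + 2 B^{2}$ ($v{\left(B \right)} = \left(B^{2} + B^{2}\right) + B = 2 B^{2} + B = B + 2 B^{2}$)
$N{\left(A \right)} = \sqrt{-3 + A}$ ($N{\left(A \right)} = \sqrt{A - 3} = \sqrt{-3 + A}$)
$n{\left(T,r \right)} = T^{2} \left(1 + 2 T\right)$ ($n{\left(T,r \right)} = T \left(1 + 2 T\right) T + 0 = T^{2} \left(1 + 2 T\right) + 0 = T^{2} \left(1 + 2 T\right)$)
$n{\left(4,13 \right)} \left(-97 + N{\left(-12 \right)}\right) = 4^{2} \left(1 + 2 \cdot 4\right) \left(-97 + \sqrt{-3 - 12}\right) = 16 \left(1 + 8\right) \left(-97 + \sqrt{-15}\right) = 16 \cdot 9 \left(-97 + i \sqrt{15}\right) = 144 \left(-97 + i \sqrt{15}\right) = -13968 + 144 i \sqrt{15}$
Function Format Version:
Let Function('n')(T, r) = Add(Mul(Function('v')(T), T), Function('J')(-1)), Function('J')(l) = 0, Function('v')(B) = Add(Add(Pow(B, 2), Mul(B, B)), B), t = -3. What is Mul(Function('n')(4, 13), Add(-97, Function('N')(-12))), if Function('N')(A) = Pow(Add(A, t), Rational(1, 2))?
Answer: Add(-13968, Mul(144, I, Pow(15, Rational(1, 2)))) ≈ Add(-13968., Mul(557.71, I))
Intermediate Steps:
Function('v')(B) = Add(B, Mul(2, Pow(B, 2))) (Function('v')(B) = Add(Add(Pow(B, 2), Pow(B, 2)), B) = Add(Mul(2, Pow(B, 2)), B) = Add(B, Mul(2, Pow(B, 2))))
Function('N')(A) = Pow(Add(-3, A), Rational(1, 2)) (Function('N')(A) = Pow(Add(A, -3), Rational(1, 2)) = Pow(Add(-3, A), Rational(1, 2)))
Function('n')(T, r) = Mul(Pow(T, 2), Add(1, Mul(2, T))) (Function('n')(T, r) = Add(Mul(Mul(T, Add(1, Mul(2, T))), T), 0) = Add(Mul(Pow(T, 2), Add(1, Mul(2, T))), 0) = Mul(Pow(T, 2), Add(1, Mul(2, T))))
Mul(Function('n')(4, 13), Add(-97, Function('N')(-12))) = Mul(Mul(Pow(4, 2), Add(1, Mul(2, 4))), Add(-97, Pow(Add(-3, -12), Rational(1, 2)))) = Mul(Mul(16, Add(1, 8)), Add(-97, Pow(-15, Rational(1, 2)))) = Mul(Mul(16, 9), Add(-97, Mul(I, Pow(15, Rational(1, 2))))) = Mul(144, Add(-97, Mul(I, Pow(15, Rational(1, 2))))) = Add(-13968, Mul(144, I, Pow(15, Rational(1, 2))))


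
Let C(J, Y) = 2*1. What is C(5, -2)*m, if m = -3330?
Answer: -6660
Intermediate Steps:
C(J, Y) = 2
C(5, -2)*m = 2*(-3330) = -6660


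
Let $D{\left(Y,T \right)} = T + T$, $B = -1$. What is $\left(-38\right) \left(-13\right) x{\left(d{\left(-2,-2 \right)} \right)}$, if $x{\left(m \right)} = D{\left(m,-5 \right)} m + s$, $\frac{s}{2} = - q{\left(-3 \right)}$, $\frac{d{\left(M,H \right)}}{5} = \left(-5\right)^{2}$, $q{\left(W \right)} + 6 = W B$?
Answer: $-614536$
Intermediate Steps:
$q{\left(W \right)} = -6 - W$ ($q{\left(W \right)} = -6 + W \left(-1\right) = -6 - W$)
$d{\left(M,H \right)} = 125$ ($d{\left(M,H \right)} = 5 \left(-5\right)^{2} = 5 \cdot 25 = 125$)
$s = 6$ ($s = 2 \left(- (-6 - -3)\right) = 2 \left(- (-6 + 3)\right) = 2 \left(\left(-1\right) \left(-3\right)\right) = 2 \cdot 3 = 6$)
$D{\left(Y,T \right)} = 2 T$
$x{\left(m \right)} = 6 - 10 m$ ($x{\left(m \right)} = 2 \left(-5\right) m + 6 = - 10 m + 6 = 6 - 10 m$)
$\left(-38\right) \left(-13\right) x{\left(d{\left(-2,-2 \right)} \right)} = \left(-38\right) \left(-13\right) \left(6 - 1250\right) = 494 \left(6 - 1250\right) = 494 \left(-1244\right) = -614536$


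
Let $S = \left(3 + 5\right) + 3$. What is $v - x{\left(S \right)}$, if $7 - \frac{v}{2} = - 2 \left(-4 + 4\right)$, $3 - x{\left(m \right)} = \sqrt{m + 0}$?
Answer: $11 + \sqrt{11} \approx 14.317$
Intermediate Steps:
$S = 11$ ($S = 8 + 3 = 11$)
$x{\left(m \right)} = 3 - \sqrt{m}$ ($x{\left(m \right)} = 3 - \sqrt{m + 0} = 3 - \sqrt{m}$)
$v = 14$ ($v = 14 - 2 \left(- 2 \left(-4 + 4\right)\right) = 14 - 2 \left(\left(-2\right) 0\right) = 14 - 0 = 14 + 0 = 14$)
$v - x{\left(S \right)} = 14 - \left(3 - \sqrt{11}\right) = 11 + \sqrt{11}$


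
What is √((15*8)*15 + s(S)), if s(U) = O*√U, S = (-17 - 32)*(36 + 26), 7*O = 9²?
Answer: 3*√(200 + 9*I*√62) ≈ 43.068 + 7.4046*I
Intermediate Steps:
O = 81/7 (O = (⅐)*9² = (⅐)*81 = 81/7 ≈ 11.571)
S = -3038 (S = -49*62 = -3038)
s(U) = 81*√U/7
√((15*8)*15 + s(S)) = √((15*8)*15 + 81*√(-3038)/7) = √(120*15 + 81*(7*I*√62)/7) = √(1800 + 81*I*√62)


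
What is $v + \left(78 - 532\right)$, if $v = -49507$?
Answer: $-49961$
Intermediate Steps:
$v + \left(78 - 532\right) = -49507 + \left(78 - 532\right) = -49507 - 454 = -49961$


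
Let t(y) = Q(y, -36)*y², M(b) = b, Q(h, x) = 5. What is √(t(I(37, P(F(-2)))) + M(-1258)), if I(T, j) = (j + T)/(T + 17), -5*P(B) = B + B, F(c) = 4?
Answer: I*√10172395/90 ≈ 35.438*I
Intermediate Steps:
P(B) = -2*B/5 (P(B) = -(B + B)/5 = -2*B/5)
I(T, j) = (T + j)/(17 + T)
t(y) = 5*y²
√(t(I(37, P(F(-2)))) + M(-1258)) = √(5*((37 - ⅖*4)/(17 + 37))² - 1258) = √(5*((37 - 8/5)/54)² - 1258) = √(5*((1/54)*(177/5))² - 1258) = √(5*(59/90)² - 1258) = √(5*(3481/8100) - 1258) = √(3481/1620 - 1258) = √(-2034479/1620) = I*√10172395/90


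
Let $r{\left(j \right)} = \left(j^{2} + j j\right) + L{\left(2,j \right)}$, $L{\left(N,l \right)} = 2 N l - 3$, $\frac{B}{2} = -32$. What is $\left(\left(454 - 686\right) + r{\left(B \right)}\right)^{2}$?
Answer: $59305401$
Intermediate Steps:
$B = -64$ ($B = 2 \left(-32\right) = -64$)
$L{\left(N,l \right)} = -3 + 2 N l$ ($L{\left(N,l \right)} = 2 N l - 3 = -3 + 2 N l$)
$r{\left(j \right)} = -3 + 2 j^{2} + 4 j$ ($r{\left(j \right)} = \left(j^{2} + j j\right) + \left(-3 + 2 \cdot 2 j\right) = \left(j^{2} + j^{2}\right) + \left(-3 + 4 j\right) = 2 j^{2} + \left(-3 + 4 j\right) = -3 + 2 j^{2} + 4 j$)
$\left(\left(454 - 686\right) + r{\left(B \right)}\right)^{2} = \left(\left(454 - 686\right) + \left(-3 + 2 \left(-64\right)^{2} + 4 \left(-64\right)\right)\right)^{2} = \left(\left(454 - 686\right) - -7933\right)^{2} = \left(-232 - -7933\right)^{2} = \left(-232 + 7933\right)^{2} = 7701^{2} = 59305401$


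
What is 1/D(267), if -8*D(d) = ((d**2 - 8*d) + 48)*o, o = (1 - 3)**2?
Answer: -2/69201 ≈ -2.8901e-5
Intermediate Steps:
o = 4 (o = (-2)**2 = 4)
D(d) = -24 + 4*d - d**2/2 (D(d) = -((d**2 - 8*d) + 48)*4/8 = -(48 + d**2 - 8*d)*4/8 = -(192 - 32*d + 4*d**2)/8 = -24 + 4*d - d**2/2)
1/D(267) = 1/(-24 + 4*267 - 1/2*267**2) = 1/(-24 + 1068 - 1/2*71289) = 1/(-24 + 1068 - 71289/2) = 1/(-69201/2) = -2/69201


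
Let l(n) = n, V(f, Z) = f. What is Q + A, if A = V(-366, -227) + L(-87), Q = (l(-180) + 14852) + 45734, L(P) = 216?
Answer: 60256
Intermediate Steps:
Q = 60406 (Q = (-180 + 14852) + 45734 = 14672 + 45734 = 60406)
A = -150 (A = -366 + 216 = -150)
Q + A = 60406 - 150 = 60256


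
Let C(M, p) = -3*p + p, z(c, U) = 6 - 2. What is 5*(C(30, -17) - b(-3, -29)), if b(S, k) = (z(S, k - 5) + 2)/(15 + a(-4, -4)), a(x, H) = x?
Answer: 1840/11 ≈ 167.27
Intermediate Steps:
z(c, U) = 4
b(S, k) = 6/11 (b(S, k) = (4 + 2)/(15 - 4) = 6/11)
C(M, p) = -2*p
5*(C(30, -17) - b(-3, -29)) = 5*(-2*(-17) - 1*6/11) = 5*(34 - 6/11) = 5*(368/11) = 1840/11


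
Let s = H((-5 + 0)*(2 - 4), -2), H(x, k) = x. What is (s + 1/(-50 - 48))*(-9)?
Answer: -8811/98 ≈ -89.908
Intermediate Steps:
s = 10 (s = (-5 + 0)*(2 - 4) = -5*(-2) = 10)
(s + 1/(-50 - 48))*(-9) = (10 + 1/(-50 - 48))*(-9) = (10 + 1/(-98))*(-9) = (10 - 1/98)*(-9) = (979/98)*(-9) = -8811/98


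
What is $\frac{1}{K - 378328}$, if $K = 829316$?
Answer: $\frac{1}{450988} \approx 2.2174 \cdot 10^{-6}$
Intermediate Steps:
$\frac{1}{K - 378328} = \frac{1}{829316 - 378328} = \frac{1}{450988}$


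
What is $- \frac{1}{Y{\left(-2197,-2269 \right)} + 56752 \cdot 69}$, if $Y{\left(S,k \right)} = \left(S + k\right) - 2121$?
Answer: $- \frac{1}{3909301} \approx -2.558 \cdot 10^{-7}$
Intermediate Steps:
$Y{\left(S,k \right)} = -2121 + S + k$
$- \frac{1}{Y{\left(-2197,-2269 \right)} + 56752 \cdot 69} = - \frac{1}{\left(-2121 - 2197 - 2269\right) + 56752 \cdot 69} = - \frac{1}{-6587 + 3915888} = - \frac{1}{3909301}$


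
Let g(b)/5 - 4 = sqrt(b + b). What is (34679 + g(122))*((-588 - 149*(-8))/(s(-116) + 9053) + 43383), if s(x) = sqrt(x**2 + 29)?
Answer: 30838325874503924/20485831 - 5239549*sqrt(13485)/20485831 - 1510*sqrt(822585)/20485831 + 8887381732760*sqrt(61)/20485831 ≈ 1.5087e+9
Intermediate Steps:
s(x) = sqrt(29 + x**2)
g(b) = 20 + 5*sqrt(2)*sqrt(b) (g(b) = 20 + 5*sqrt(b + b) = 20 + 5*sqrt(2*b) = 20 + 5*(sqrt(2)*sqrt(b)) = 20 + 5*sqrt(2)*sqrt(b))
(34679 + g(122))*((-588 - 149*(-8))/(s(-116) + 9053) + 43383) = (34679 + (20 + 5*sqrt(2)*sqrt(122)))*((-588 - 149*(-8))/(sqrt(29 + (-116)**2) + 9053) + 43383) = (34679 + (20 + 10*sqrt(61)))*((-588 + 1192)/(sqrt(29 + 13456) + 9053) + 43383) = (34699 + 10*sqrt(61))*(604/(sqrt(13485) + 9053) + 43383) = (34699 + 10*sqrt(61))*(604/(9053 + sqrt(13485)) + 43383) = (34699 + 10*sqrt(61))*(43383 + 604/(9053 + sqrt(13485)))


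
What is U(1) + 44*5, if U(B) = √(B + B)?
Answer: 220 + √2 ≈ 221.41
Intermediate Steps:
U(B) = √2*√B (U(B) = √(2*B) = √2*√B)
U(1) + 44*5 = √2*√1 + 44*5 = √2*1 + 220 = √2 + 220 = 220 + √2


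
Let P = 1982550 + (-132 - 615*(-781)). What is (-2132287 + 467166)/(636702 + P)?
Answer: -1665121/3099435 ≈ -0.53723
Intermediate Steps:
P = 2462733 (P = 1982550 + (-132 + 480315) = 1982550 + 480183 = 2462733)
(-2132287 + 467166)/(636702 + P) = (-2132287 + 467166)/(636702 + 2462733) = -1665121/3099435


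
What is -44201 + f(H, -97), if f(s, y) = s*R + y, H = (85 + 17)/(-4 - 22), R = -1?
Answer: -575823/13 ≈ -44294.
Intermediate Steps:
H = -51/13 (H = 102/(-26) = 102*(-1/26) = -51/13 ≈ -3.9231)
f(s, y) = y - s (f(s, y) = s*(-1) + y = -s + y = y - s)
-44201 + f(H, -97) = -44201 + (-97 - 1*(-51/13)) = -44201 + (-97 + 51/13) = -44201 - 1210/13 = -575823/13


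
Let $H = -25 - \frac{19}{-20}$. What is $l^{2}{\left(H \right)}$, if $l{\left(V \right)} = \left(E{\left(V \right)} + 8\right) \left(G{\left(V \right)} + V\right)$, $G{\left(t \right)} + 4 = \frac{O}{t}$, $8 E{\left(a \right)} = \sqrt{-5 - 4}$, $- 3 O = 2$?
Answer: $\frac{2673032424409423}{53305574400} + \frac{654032890729 i}{138816600} \approx 50145.0 + 4711.5 i$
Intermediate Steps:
$O = - \frac{2}{3}$ ($O = \left(- \frac{1}{3}\right) 2 = - \frac{2}{3} \approx -0.66667$)
$E{\left(a \right)} = \frac{3 i}{8}$ ($E{\left(a \right)} = \frac{\sqrt{-5 - 4}}{8} = \frac{\sqrt{-9}}{8} = \frac{3 i}{8}$)
$G{\left(t \right)} = -4 - \frac{2}{3 t}$
$H = - \frac{481}{20}$ ($H = -25 - 19 \left(- \frac{1}{20}\right) = -25 - - \frac{19}{20} = -25 + \frac{19}{20} = - \frac{481}{20} \approx -24.05$)
$l{\left(V \right)} = \left(8 + \frac{3 i}{8}\right) \left(-4 + V - \frac{2}{3 V}\right)$ ($l{\left(V \right)} = \left(\frac{3 i}{8} + 8\right) \left(\left(-4 - \frac{2}{3 V}\right) + V\right) = \left(8 + \frac{3 i}{8}\right) \left(-4 + V - \frac{2}{3 V}\right)$)
$l^{2}{\left(H \right)} = \left(\frac{-128 - 6 i - \frac{481 \left(-768 - 36 i\right)}{20} + \left(- \frac{481}{20}\right)^{2} \left(192 + 9 i\right)}{24 \left(- \frac{481}{20}\right)}\right)^{2} = \left(\frac{1}{24} \left(- \frac{20}{481}\right) \left(-128 - 6 i + \left(\frac{92352}{5} + \frac{4329 i}{5}\right) + \frac{231361 \left(192 + 9 i\right)}{400}\right)\right)^{2} = \left(\frac{1}{24} \left(- \frac{20}{481}\right) \left(-128 - 6 i + \left(\frac{92352}{5} + \frac{4329 i}{5}\right) + \left(\frac{2776332}{25} + \frac{2082249 i}{400}\right)\right)\right)^{2} = \left(\frac{1}{24} \left(- \frac{20}{481}\right) \left(\frac{3234892}{25} + \frac{2426169 i}{400}\right)\right)^{2} = \left(- \frac{1617446}{7215} - \frac{808723 i}{76960}\right)^{2}$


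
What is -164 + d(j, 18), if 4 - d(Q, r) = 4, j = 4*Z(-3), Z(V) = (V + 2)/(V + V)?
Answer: -164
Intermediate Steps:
Z(V) = (2 + V)/(2*V) (Z(V) = (2 + V)/((2*V)) = (2 + V)*(1/(2*V)) = (2 + V)/(2*V))
j = 2/3 (j = 4*((1/2)*(2 - 3)/(-3)) = 4*((1/2)*(-1/3)*(-1)) = 4*(1/6) = 2/3 ≈ 0.66667)
d(Q, r) = 0 (d(Q, r) = 4 - 1*4 = 4 - 4 = 0)
-164 + d(j, 18) = -164 + 0 = -164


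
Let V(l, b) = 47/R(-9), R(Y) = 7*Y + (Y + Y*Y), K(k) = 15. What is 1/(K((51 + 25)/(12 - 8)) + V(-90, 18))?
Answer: 9/182 ≈ 0.049451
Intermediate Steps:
R(Y) = Y**2 + 8*Y (R(Y) = 7*Y + (Y + Y**2) = Y**2 + 8*Y)
V(l, b) = 47/9 (V(l, b) = 47/((-9*(8 - 9))) = 47/((-9*(-1))) = 47/9)
1/(K((51 + 25)/(12 - 8)) + V(-90, 18)) = 1/(15 + 47/9) = 1/(182/9) = 9/182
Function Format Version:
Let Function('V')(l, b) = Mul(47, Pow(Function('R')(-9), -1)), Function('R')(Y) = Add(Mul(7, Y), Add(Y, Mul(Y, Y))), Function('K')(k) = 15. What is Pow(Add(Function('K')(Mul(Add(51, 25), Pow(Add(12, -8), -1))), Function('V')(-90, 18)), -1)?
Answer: Rational(9, 182) ≈ 0.049451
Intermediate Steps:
Function('R')(Y) = Add(Pow(Y, 2), Mul(8, Y)) (Function('R')(Y) = Add(Mul(7, Y), Add(Y, Pow(Y, 2))) = Add(Pow(Y, 2), Mul(8, Y)))
Function('V')(l, b) = Rational(47, 9) (Function('V')(l, b) = Mul(47, Pow(Mul(-9, Add(8, -9)), -1)) = Mul(47, Pow(Mul(-9, -1), -1)) = Mul(47, Pow(9, -1)) = Mul(47, Rational(1, 9)) = Rational(47, 9))
Pow(Add(Function('K')(Mul(Add(51, 25), Pow(Add(12, -8), -1))), Function('V')(-90, 18)), -1) = Pow(Add(15, Rational(47, 9)), -1) = Pow(Rational(182, 9), -1) = Rational(9, 182)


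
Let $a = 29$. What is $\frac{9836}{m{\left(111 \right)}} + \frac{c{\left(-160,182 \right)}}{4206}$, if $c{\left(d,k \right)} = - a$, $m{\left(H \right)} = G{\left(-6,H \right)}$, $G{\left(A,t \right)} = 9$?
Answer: $\frac{13789985}{12618} \approx 1092.9$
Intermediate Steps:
$m{\left(H \right)} = 9$
$c{\left(d,k \right)} = -29$ ($c{\left(d,k \right)} = \left(-1\right) 29 = -29$)
$\frac{9836}{m{\left(111 \right)}} + \frac{c{\left(-160,182 \right)}}{4206} = \frac{9836}{9} - \frac{29}{4206} = \frac{13789985}{12618}$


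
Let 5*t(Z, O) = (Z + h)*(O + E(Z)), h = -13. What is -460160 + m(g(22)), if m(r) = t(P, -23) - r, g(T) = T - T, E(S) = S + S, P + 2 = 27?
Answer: -2300476/5 ≈ -4.6010e+5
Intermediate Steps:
P = 25 (P = -2 + 27 = 25)
E(S) = 2*S
g(T) = 0
t(Z, O) = (-13 + Z)*(O + 2*Z)/5 (t(Z, O) = ((Z - 13)*(O + 2*Z))/5 = ((-13 + Z)*(O + 2*Z))/5 = (-13 + Z)*(O + 2*Z)/5)
m(r) = 324/5 - r (m(r) = (-26/5*25 - 13/5*(-23) + (2/5)*25**2 + (1/5)*(-23)*25) - r = (-130 + 299/5 + (2/5)*625 - 115) - r = (-130 + 299/5 + 250 - 115) - r = 324/5 - r)
-460160 + m(g(22)) = -460160 + (324/5 - 1*0) = -460160 + (324/5 + 0) = -460160 + 324/5 = -2300476/5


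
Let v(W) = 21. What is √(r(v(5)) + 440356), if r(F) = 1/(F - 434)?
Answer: √75111082151/413 ≈ 663.59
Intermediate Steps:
r(F) = 1/(-434 + F)
√(r(v(5)) + 440356) = √(1/(-434 + 21) + 440356) = √(1/(-413) + 440356) = √(-1/413 + 440356) = √(181867027/413) = √75111082151/413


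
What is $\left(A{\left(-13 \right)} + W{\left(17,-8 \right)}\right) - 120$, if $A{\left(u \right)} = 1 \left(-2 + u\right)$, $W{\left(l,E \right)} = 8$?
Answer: $-127$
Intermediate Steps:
$A{\left(u \right)} = -2 + u$
$\left(A{\left(-13 \right)} + W{\left(17,-8 \right)}\right) - 120 = \left(\left(-2 - 13\right) + 8\right) - 120 = \left(-15 + 8\right) - 120 = -7 - 120 = -127$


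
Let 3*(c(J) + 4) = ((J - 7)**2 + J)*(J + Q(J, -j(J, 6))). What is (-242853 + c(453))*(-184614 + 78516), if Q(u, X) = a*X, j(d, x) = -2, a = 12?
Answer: -3337505051772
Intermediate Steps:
Q(u, X) = 12*X
c(J) = -4 + (24 + J)*(J + (-7 + J)**2)/3 (c(J) = -4 + (((J - 7)**2 + J)*(J + 12*(-1*(-2))))/3 = -4 + (((-7 + J)**2 + J)*(J + 12*2))/3 = -4 + ((J + (-7 + J)**2)*(J + 24))/3 = -4 + ((J + (-7 + J)**2)*(24 + J))/3 = -4 + ((24 + J)*(J + (-7 + J)**2))/3 = -4 + (24 + J)*(J + (-7 + J)**2)/3)
(-242853 + c(453))*(-184614 + 78516) = (-242853 + (388 - 263/3*453 + (1/3)*453**3 + (11/3)*453**2))*(-184614 + 78516) = (-242853 + (388 - 39713 + (1/3)*92959677 + (11/3)*205209))*(-106098) = (-242853 + (388 - 39713 + 30986559 + 752433))*(-106098) = (-242853 + 31699667)*(-106098) = 31456814*(-106098) = -3337505051772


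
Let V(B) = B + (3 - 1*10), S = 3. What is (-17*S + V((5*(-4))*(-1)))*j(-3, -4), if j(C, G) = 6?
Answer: -228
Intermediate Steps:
V(B) = -7 + B (V(B) = B + (3 - 10) = B - 7 = -7 + B)
(-17*S + V((5*(-4))*(-1)))*j(-3, -4) = (-17*3 + (-7 + (5*(-4))*(-1)))*6 = (-51 + (-7 - 20*(-1)))*6 = (-51 + (-7 + 20))*6 = (-51 + 13)*6 = -38*6 = -228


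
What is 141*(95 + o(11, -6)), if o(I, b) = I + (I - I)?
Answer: 14946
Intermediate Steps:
o(I, b) = I (o(I, b) = I + 0 = I)
141*(95 + o(11, -6)) = 141*(95 + 11) = 141*106 = 14946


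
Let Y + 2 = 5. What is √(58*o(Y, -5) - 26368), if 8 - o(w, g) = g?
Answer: 3*I*√2846 ≈ 160.04*I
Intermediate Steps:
Y = 3 (Y = -2 + 5 = 3)
o(w, g) = 8 - g
√(58*o(Y, -5) - 26368) = √(58*(8 - 1*(-5)) - 26368) = √(58*(8 + 5) - 26368) = √(58*13 - 26368) = √(754 - 26368) = √(-25614) = 3*I*√2846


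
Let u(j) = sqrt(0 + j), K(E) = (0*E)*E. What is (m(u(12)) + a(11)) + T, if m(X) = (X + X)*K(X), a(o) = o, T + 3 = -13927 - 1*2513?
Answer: -16432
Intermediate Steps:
T = -16443 (T = -3 + (-13927 - 1*2513) = -3 + (-13927 - 2513) = -3 - 16440 = -16443)
K(E) = 0 (K(E) = 0*E = 0)
u(j) = sqrt(j)
m(X) = 0 (m(X) = (X + X)*0 = (2*X)*0 = 0)
(m(u(12)) + a(11)) + T = (0 + 11) - 16443 = 11 - 16443 = -16432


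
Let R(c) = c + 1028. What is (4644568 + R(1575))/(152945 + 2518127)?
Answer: 4647171/2671072 ≈ 1.7398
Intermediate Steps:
R(c) = 1028 + c
(4644568 + R(1575))/(152945 + 2518127) = (4644568 + (1028 + 1575))/(152945 + 2518127) = (4644568 + 2603)/2671072 = 4647171*(1/2671072) = 4647171/2671072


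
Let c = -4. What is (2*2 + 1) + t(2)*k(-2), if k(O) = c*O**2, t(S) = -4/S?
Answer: 37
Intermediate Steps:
k(O) = -4*O**2
(2*2 + 1) + t(2)*k(-2) = (2*2 + 1) + (-4/2)*(-4*(-2)**2) = (4 + 1) + (-4*1/2)*(-4*4) = 5 - 2*(-16) = 5 + 32 = 37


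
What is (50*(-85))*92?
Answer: -391000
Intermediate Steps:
(50*(-85))*92 = -4250*92 = -391000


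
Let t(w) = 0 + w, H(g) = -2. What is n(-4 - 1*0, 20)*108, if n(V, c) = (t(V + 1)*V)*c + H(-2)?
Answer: 25704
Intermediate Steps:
t(w) = w
n(V, c) = -2 + V*c*(1 + V) (n(V, c) = ((V + 1)*V)*c - 2 = ((1 + V)*V)*c - 2 = (V*(1 + V))*c - 2 = V*c*(1 + V) - 2 = -2 + V*c*(1 + V))
n(-4 - 1*0, 20)*108 = (-2 + (-4 - 1*0)*20*(1 + (-4 - 1*0)))*108 = (-2 + (-4 + 0)*20*(1 + (-4 + 0)))*108 = (-2 - 4*20*(1 - 4))*108 = (-2 - 4*20*(-3))*108 = (-2 + 240)*108 = 238*108 = 25704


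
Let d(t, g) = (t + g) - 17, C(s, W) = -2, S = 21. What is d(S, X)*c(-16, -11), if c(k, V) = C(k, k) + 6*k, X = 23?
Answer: -2646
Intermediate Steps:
c(k, V) = -2 + 6*k
d(t, g) = -17 + g + t (d(t, g) = (g + t) - 17 = -17 + g + t)
d(S, X)*c(-16, -11) = (-17 + 23 + 21)*(-2 + 6*(-16)) = 27*(-2 - 96) = 27*(-98) = -2646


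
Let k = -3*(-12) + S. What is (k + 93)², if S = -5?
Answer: 15376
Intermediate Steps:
k = 31 (k = -3*(-12) - 5 = 36 - 5 = 31)
(k + 93)² = (31 + 93)² = 124² = 15376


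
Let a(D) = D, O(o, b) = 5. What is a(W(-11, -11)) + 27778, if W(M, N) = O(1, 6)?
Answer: 27783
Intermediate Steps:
W(M, N) = 5
a(W(-11, -11)) + 27778 = 5 + 27778 = 27783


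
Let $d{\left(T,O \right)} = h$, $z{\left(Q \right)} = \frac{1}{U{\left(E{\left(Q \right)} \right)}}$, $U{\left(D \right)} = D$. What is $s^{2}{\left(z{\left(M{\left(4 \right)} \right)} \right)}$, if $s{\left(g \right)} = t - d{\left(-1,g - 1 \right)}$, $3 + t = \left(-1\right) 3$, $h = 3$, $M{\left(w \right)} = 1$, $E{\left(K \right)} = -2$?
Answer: $81$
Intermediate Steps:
$z{\left(Q \right)} = - \frac{1}{2}$ ($z{\left(Q \right)} = \frac{1}{-2} = - \frac{1}{2}$)
$d{\left(T,O \right)} = 3$
$t = -6$ ($t = -3 - 3 = -6$)
$s{\left(g \right)} = -9$ ($s{\left(g \right)} = -6 - 3 = -9$)
$s^{2}{\left(z{\left(M{\left(4 \right)} \right)} \right)} = \left(-9\right)^{2} = 81$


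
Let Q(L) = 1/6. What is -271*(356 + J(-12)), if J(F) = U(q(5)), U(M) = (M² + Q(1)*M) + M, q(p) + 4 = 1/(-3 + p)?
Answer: -592135/6 ≈ -98689.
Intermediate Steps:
Q(L) = ⅙
q(p) = -4 + 1/(-3 + p)
U(M) = M² + 7*M/6 (U(M) = (M² + M/6) + M = M² + 7*M/6)
J(F) = 49/6 (J(F) = ((13 - 4*5)/(-3 + 5))*(7 + 6*((13 - 4*5)/(-3 + 5)))/6 = ((13 - 20)/2)*(7 + 6*((13 - 20)/2))/6 = ((½)*(-7))*(7 + 6*((½)*(-7)))/6 = (⅙)*(-7/2)*(7 + 6*(-7/2)) = (⅙)*(-7/2)*(7 - 21) = (⅙)*(-7/2)*(-14) = 49/6)
-271*(356 + J(-12)) = -271*(356 + 49/6) = -271*2185/6 = -592135/6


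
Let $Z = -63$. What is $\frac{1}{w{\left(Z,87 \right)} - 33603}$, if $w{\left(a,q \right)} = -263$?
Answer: $- \frac{1}{33866} \approx -2.9528 \cdot 10^{-5}$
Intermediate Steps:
$\frac{1}{w{\left(Z,87 \right)} - 33603} = \frac{1}{-263 - 33603} = \frac{1}{-33866} = - \frac{1}{33866}$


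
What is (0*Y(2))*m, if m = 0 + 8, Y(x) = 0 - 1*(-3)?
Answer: 0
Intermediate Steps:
Y(x) = 3 (Y(x) = 0 + 3 = 3)
m = 8
(0*Y(2))*m = (0*3)*8 = 0*8 = 0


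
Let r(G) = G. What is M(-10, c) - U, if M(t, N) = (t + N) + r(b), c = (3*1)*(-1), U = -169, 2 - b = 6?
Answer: 152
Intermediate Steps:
b = -4 (b = 2 - 1*6 = 2 - 6 = -4)
c = -3 (c = 3*(-1) = -3)
M(t, N) = -4 + N + t (M(t, N) = (t + N) - 4 = (N + t) - 4 = -4 + N + t)
M(-10, c) - U = (-4 - 3 - 10) - 1*(-169) = -17 + 169 = 152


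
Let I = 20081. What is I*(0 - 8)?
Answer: -160648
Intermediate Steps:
I*(0 - 8) = 20081*(0 - 8) = 20081*(-8) = -160648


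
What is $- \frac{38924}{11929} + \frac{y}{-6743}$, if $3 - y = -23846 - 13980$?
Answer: $- \frac{64884243}{7312477} \approx -8.8731$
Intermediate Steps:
$y = 37829$ ($y = 3 - \left(-23846 - 13980\right) = 3 - -37826 = 3 + 37826 = 37829$)
$- \frac{38924}{11929} + \frac{y}{-6743} = - \frac{38924}{11929} + \frac{37829}{-6743} = \left(-38924\right) \frac{1}{11929} + 37829 \left(- \frac{1}{6743}\right) = - \frac{38924}{11929} - \frac{3439}{613} = - \frac{64884243}{7312477}$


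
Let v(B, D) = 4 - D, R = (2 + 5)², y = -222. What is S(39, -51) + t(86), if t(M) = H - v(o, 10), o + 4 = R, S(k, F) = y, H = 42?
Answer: -174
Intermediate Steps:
S(k, F) = -222
R = 49 (R = 7² = 49)
o = 45 (o = -4 + 49 = 45)
t(M) = 48 (t(M) = 42 - (4 - 1*10) = 42 - (4 - 10) = 42 - 1*(-6) = 42 + 6 = 48)
S(39, -51) + t(86) = -222 + 48 = -174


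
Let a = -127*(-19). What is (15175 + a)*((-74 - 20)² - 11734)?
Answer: -50970024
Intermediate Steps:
a = 2413
(15175 + a)*((-74 - 20)² - 11734) = (15175 + 2413)*((-74 - 20)² - 11734) = 17588*((-94)² - 11734) = 17588*(8836 - 11734) = 17588*(-2898) = -50970024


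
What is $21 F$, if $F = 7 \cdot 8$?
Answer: $1176$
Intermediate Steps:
$F = 56$
$21 F = 21 \cdot 56 = 1176$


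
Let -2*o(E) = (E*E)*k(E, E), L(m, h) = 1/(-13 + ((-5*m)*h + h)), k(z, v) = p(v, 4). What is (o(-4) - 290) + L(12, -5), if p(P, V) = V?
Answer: -90803/282 ≈ -322.00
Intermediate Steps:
k(z, v) = 4
L(m, h) = 1/(-13 + h - 5*h*m) (L(m, h) = 1/(-13 + (-5*h*m + h)) = 1/(-13 + (h - 5*h*m)) = 1/(-13 + h - 5*h*m))
o(E) = -2*E² (o(E) = -E*E*4/2 = -E²*4/2 = -2*E²)
(o(-4) - 290) + L(12, -5) = (-2*(-4)² - 290) - 1/(13 - 1*(-5) + 5*(-5)*12) = (-2*16 - 290) - 1/(13 + 5 - 300) = (-32 - 290) - 1/(-282) = -322 - 1*(-1/282) = -322 + 1/282 = -90803/282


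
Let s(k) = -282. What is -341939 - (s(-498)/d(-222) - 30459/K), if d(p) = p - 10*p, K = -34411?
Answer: -301403129299/881451 ≈ -3.4194e+5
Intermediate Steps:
d(p) = -9*p
-341939 - (s(-498)/d(-222) - 30459/K) = -341939 - (-282/((-9*(-222))) - 30459/(-34411)) = -341939 - (-282/1998 - 30459*(-1/34411)) = -341939 - (-282*1/1998 + 2343/2647) = -341939 - (-47/333 + 2343/2647) = -341939 - 1*655810/881451 = -341939 - 655810/881451 = -301403129299/881451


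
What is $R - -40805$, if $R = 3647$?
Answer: $44452$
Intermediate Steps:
$R - -40805 = 3647 - -40805 = 3647 + 40805 = 44452$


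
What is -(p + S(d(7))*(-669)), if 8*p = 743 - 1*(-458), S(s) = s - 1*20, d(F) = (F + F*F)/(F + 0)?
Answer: -65425/8 ≈ -8178.1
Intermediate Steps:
d(F) = (F + F**2)/F
S(s) = -20 + s (S(s) = s - 20 = -20 + s)
p = 1201/8 (p = (743 - 1*(-458))/8 = (743 + 458)/8 = (1/8)*1201 = 1201/8 ≈ 150.13)
-(p + S(d(7))*(-669)) = -(1201/8 + (-20 + (1 + 7))*(-669)) = -(1201/8 + (-20 + 8)*(-669)) = -(1201/8 - 12*(-669)) = -(1201/8 + 8028) = -1*65425/8 = -65425/8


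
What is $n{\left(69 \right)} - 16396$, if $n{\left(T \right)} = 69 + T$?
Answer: $-16258$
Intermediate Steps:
$n{\left(69 \right)} - 16396 = \left(69 + 69\right) - 16396 = 138 - 16396 = -16258$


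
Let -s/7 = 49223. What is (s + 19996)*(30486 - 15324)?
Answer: -4921054530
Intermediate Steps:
s = -344561 (s = -7*49223 = -344561)
(s + 19996)*(30486 - 15324) = (-344561 + 19996)*(30486 - 15324) = -324565*15162 = -4921054530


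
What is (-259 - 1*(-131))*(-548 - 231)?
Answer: 99712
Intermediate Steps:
(-259 - 1*(-131))*(-548 - 231) = (-259 + 131)*(-779) = -128*(-779) = 99712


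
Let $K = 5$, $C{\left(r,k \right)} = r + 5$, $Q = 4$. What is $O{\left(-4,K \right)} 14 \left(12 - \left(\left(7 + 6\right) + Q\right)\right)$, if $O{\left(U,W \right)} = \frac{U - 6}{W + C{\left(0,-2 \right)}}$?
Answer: $70$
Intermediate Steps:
$C{\left(r,k \right)} = 5 + r$
$O{\left(U,W \right)} = \frac{-6 + U}{5 + W}$ ($O{\left(U,W \right)} = \frac{U - 6}{W + \left(5 + 0\right)} = \frac{-6 + U}{W + 5} = \frac{-6 + U}{5 + W}$)
$O{\left(-4,K \right)} 14 \left(12 - \left(\left(7 + 6\right) + Q\right)\right) = \frac{-6 - 4}{5 + 5} \cdot 14 \left(12 - \left(\left(7 + 6\right) + 4\right)\right) = \frac{1}{10} \left(-10\right) 14 \left(12 - \left(13 + 4\right)\right) = \frac{1}{10} \left(-10\right) 14 \left(12 - 17\right) = \left(-1\right) 14 \left(12 - 17\right) = \left(-14\right) \left(-5\right) = 70$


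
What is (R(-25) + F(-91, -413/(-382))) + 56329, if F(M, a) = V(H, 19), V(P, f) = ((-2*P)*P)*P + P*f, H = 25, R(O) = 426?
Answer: 25980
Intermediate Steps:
V(P, f) = -2*P³ + P*f (V(P, f) = (-2*P²)*P + P*f = -2*P³ + P*f)
F(M, a) = -30775 (F(M, a) = 25*(19 - 2*25²) = 25*(19 - 2*625) = 25*(19 - 1250) = 25*(-1231) = -30775)
(R(-25) + F(-91, -413/(-382))) + 56329 = (426 - 30775) + 56329 = -30349 + 56329 = 25980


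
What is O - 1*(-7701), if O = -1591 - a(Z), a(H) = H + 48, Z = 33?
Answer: 6029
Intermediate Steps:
a(H) = 48 + H
O = -1672 (O = -1591 - (48 + 33) = -1591 - 1*81 = -1591 - 81 = -1672)
O - 1*(-7701) = -1672 - 1*(-7701) = -1672 + 7701 = 6029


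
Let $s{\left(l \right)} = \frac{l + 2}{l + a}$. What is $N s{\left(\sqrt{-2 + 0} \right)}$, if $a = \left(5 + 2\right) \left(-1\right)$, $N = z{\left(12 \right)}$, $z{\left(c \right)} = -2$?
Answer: $\frac{8}{17} + \frac{6 i \sqrt{2}}{17} \approx 0.47059 + 0.49913 i$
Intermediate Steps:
$N = -2$
$a = -7$ ($a = 7 \left(-1\right) = -7$)
$s{\left(l \right)} = \frac{2 + l}{-7 + l}$ ($s{\left(l \right)} = \frac{l + 2}{l - 7} = \frac{2 + l}{-7 + l}$)
$N s{\left(\sqrt{-2 + 0} \right)} = - 2 \frac{2 + \sqrt{-2 + 0}}{-7 + \sqrt{-2 + 0}} = - 2 \frac{2 + \sqrt{-2}}{-7 + \sqrt{-2}} = - 2 \frac{2 + i \sqrt{2}}{-7 + i \sqrt{2}} = - \frac{2 \left(2 + i \sqrt{2}\right)}{-7 + i \sqrt{2}}$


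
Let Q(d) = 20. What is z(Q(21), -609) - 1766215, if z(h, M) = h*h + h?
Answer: -1765795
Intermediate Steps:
z(h, M) = h + h² (z(h, M) = h² + h = h + h²)
z(Q(21), -609) - 1766215 = 20*(1 + 20) - 1766215 = 20*21 - 1766215 = 420 - 1766215 = -1765795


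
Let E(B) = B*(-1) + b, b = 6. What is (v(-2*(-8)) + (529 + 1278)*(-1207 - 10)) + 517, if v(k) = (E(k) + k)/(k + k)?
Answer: -35177629/16 ≈ -2.1986e+6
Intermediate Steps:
E(B) = 6 - B (E(B) = B*(-1) + 6 = -B + 6 = 6 - B)
v(k) = 3/k (v(k) = ((6 - k) + k)/(k + k) = 6/((2*k)) = 6*(1/(2*k)) = 3/k)
(v(-2*(-8)) + (529 + 1278)*(-1207 - 10)) + 517 = (3/((-2*(-8))) + (529 + 1278)*(-1207 - 10)) + 517 = (3/16 + 1807*(-1217)) + 517 = (3*(1/16) - 2199119) + 517 = (3/16 - 2199119) + 517 = -35185901/16 + 517 = -35177629/16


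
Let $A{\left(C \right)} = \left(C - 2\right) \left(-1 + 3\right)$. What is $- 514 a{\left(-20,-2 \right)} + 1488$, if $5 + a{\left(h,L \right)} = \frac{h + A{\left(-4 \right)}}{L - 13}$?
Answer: $\frac{44422}{15} \approx 2961.5$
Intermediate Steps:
$A{\left(C \right)} = -4 + 2 C$ ($A{\left(C \right)} = \left(-2 + C\right) 2 = -4 + 2 C$)
$a{\left(h,L \right)} = -5 + \frac{-12 + h}{-13 + L}$ ($a{\left(h,L \right)} = -5 + \frac{h + \left(-4 + 2 \left(-4\right)\right)}{L - 13} = -5 + \frac{h - 12}{-13 + L} = -5 + \frac{-12 + h}{-13 + L}$)
$- 514 a{\left(-20,-2 \right)} + 1488 = - 514 \frac{53 - 20 - -10}{-13 - 2} + 1488 = - 514 \frac{53 - 20 + 10}{-15} + 1488 = - 514 \left(\left(- \frac{1}{15}\right) 43\right) + 1488 = \left(-514\right) \left(- \frac{43}{15}\right) + 1488 = \frac{22102}{15} + 1488 = \frac{44422}{15}$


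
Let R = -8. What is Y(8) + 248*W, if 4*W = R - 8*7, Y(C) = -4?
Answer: -3972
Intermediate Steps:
W = -16 (W = (-8 - 8*7)/4 = (-8 - 56)/4 = (¼)*(-64) = -16)
Y(8) + 248*W = -4 + 248*(-16) = -4 - 3968 = -3972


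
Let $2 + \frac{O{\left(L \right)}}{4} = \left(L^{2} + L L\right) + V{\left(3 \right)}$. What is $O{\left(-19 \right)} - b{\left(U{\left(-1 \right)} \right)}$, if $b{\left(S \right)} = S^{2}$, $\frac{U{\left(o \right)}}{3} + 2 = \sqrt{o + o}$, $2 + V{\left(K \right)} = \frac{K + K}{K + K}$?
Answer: $2858 + 36 i \sqrt{2} \approx 2858.0 + 50.912 i$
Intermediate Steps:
$V{\left(K \right)} = -1$ ($V{\left(K \right)} = -2 + \frac{K + K}{K + K} = -2 + \frac{2 K}{2 K} = -2 + 2 K \frac{1}{2 K} = -2 + 1 = -1$)
$O{\left(L \right)} = -12 + 8 L^{2}$ ($O{\left(L \right)} = -8 + 4 \left(\left(L^{2} + L L\right) - 1\right) = -8 + 4 \left(\left(L^{2} + L^{2}\right) - 1\right) = -8 + 4 \left(2 L^{2} - 1\right) = -8 + 4 \left(-1 + 2 L^{2}\right) = -8 + \left(-4 + 8 L^{2}\right) = -12 + 8 L^{2}$)
$U{\left(o \right)} = -6 + 3 \sqrt{2} \sqrt{o}$ ($U{\left(o \right)} = -6 + 3 \sqrt{o + o} = -6 + 3 \sqrt{2 o} = -6 + 3 \sqrt{2} \sqrt{o}$)
$O{\left(-19 \right)} - b{\left(U{\left(-1 \right)} \right)} = \left(-12 + 8 \left(-19\right)^{2}\right) - \left(-6 + 3 \sqrt{2} \sqrt{-1}\right)^{2} = \left(-12 + 8 \cdot 361\right) - \left(-6 + 3 \sqrt{2} i\right)^{2} = \left(-12 + 2888\right) - \left(-6 + 3 i \sqrt{2}\right)^{2} = 2876 - \left(-6 + 3 i \sqrt{2}\right)^{2}$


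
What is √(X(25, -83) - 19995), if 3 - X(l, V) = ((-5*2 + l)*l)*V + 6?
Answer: √11127 ≈ 105.48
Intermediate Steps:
X(l, V) = -3 - V*l*(-10 + l) (X(l, V) = 3 - (((-5*2 + l)*l)*V + 6) = 3 - (((-10 + l)*l)*V + 6) = 3 - ((l*(-10 + l))*V + 6) = 3 - (V*l*(-10 + l) + 6) = 3 - (6 + V*l*(-10 + l)) = 3 + (-6 - V*l*(-10 + l)) = -3 - V*l*(-10 + l))
√(X(25, -83) - 19995) = √((-3 - 1*(-83)*25² + 10*(-83)*25) - 19995) = √((-3 - 1*(-83)*625 - 20750) - 19995) = √((-3 + 51875 - 20750) - 19995) = √(31122 - 19995) = √11127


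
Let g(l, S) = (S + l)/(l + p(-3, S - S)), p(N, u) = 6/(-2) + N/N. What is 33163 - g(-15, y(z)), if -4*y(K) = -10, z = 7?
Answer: 1127517/34 ≈ 33162.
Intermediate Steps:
y(K) = 5/2 (y(K) = -¼*(-10) = 5/2)
p(N, u) = -2 (p(N, u) = 6*(-½) + 1 = -3 + 1 = -2)
g(l, S) = (S + l)/(-2 + l) (g(l, S) = (S + l)/(l - 2) = (S + l)/(-2 + l))
33163 - g(-15, y(z)) = 33163 - (5/2 - 15)/(-2 - 15) = 33163 - (-25)/((-17)*2) = 33163 - (-1)*(-25)/(17*2) = 33163 - 1*25/34 = 33163 - 25/34 = 1127517/34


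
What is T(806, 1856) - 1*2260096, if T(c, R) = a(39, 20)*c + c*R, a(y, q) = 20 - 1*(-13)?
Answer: -737562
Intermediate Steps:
a(y, q) = 33 (a(y, q) = 20 + 13 = 33)
T(c, R) = 33*c + R*c (T(c, R) = 33*c + c*R = 33*c + R*c)
T(806, 1856) - 1*2260096 = 806*(33 + 1856) - 1*2260096 = 806*1889 - 2260096 = 1522534 - 2260096 = -737562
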